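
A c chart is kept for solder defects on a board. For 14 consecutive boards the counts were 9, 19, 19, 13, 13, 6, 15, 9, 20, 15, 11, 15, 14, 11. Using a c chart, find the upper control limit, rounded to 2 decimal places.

c̄ = (9 + 19 + 19 + 13 + 13 + 6 + 15 + 9 + 20 + 15 + 11 + 15 + 14 + 11) / 14 = 189 / 14 = 13.5000
UCL = c̄ + 3√c̄ = 13.5000 + 3 × √13.5000 = 13.5000 + 3 × 3.6742 = 24.5227

24.52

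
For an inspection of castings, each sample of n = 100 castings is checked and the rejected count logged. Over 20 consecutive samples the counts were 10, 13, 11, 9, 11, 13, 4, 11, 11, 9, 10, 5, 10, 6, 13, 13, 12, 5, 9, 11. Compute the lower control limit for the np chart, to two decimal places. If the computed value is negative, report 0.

p̄ = Σdᵢ / (k·n) = 196 / (20 × 100) = 0.09800
LCL = np̄ − 3·√(np̄(1−p̄)) = 9.8000 − 3 × 2.9731 = 0.8806

0.88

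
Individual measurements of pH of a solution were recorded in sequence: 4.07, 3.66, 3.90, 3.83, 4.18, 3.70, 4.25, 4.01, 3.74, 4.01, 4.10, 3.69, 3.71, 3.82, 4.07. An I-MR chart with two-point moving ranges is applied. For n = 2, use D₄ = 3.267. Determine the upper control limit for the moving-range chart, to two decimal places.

Moving ranges: 0.41, 0.24, 0.07, 0.35, 0.48, 0.55, 0.24, 0.27, 0.27, 0.09, 0.41, 0.02, 0.11, 0.25; M̄R̄ = 3.7600 / 14 = 0.2686
UCL_MR = D₄·M̄R̄ = 3.267 × 0.2686 = 0.8774

0.88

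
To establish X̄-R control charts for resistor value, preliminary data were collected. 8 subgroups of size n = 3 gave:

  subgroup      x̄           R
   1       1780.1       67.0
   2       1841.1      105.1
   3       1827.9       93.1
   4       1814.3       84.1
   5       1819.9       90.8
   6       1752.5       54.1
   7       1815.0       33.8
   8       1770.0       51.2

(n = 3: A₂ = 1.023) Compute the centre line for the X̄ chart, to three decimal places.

1802.600

X̄̄ = (1780.1 + 1841.1 + 1827.9 + 1814.3 + 1819.9 + 1752.5 + 1815.0 + 1770.0) / 8 = 14420.8000 / 8 = 1802.6000
CL = X̄̄ = 1802.6000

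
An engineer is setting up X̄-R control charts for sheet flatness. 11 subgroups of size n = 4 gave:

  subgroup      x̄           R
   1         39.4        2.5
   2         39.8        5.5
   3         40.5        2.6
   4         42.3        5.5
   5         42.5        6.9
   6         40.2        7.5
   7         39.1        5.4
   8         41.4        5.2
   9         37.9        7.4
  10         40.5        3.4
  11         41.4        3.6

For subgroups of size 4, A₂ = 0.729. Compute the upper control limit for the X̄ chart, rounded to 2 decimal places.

X̄̄ = (39.4 + 39.8 + 40.5 + 42.3 + 42.5 + 40.2 + 39.1 + 41.4 + 37.9 + 40.5 + 41.4) / 11 = 445.0000 / 11 = 40.4545
R̄ = (2.5 + 5.5 + 2.6 + 5.5 + 6.9 + 7.5 + 5.4 + 5.2 + 7.4 + 3.4 + 3.6) / 11 = 55.5000 / 11 = 5.0455
UCL = X̄̄ + A₂·R̄ = 40.4545 + 0.729 × 5.0455 = 44.1327

44.13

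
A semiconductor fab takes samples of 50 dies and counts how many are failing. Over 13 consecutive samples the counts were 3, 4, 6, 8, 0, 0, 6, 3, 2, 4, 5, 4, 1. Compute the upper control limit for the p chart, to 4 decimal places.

p̄ = Σdᵢ / (k·n) = 46 / (13 × 50) = 0.07077
UCL = p̄ + 3·√(p̄(1−p̄)/n) = 0.07077 + 3 × √(0.07077×0.92923/50) = 0.07077 + 3 × 0.03627 = 0.17957

0.1796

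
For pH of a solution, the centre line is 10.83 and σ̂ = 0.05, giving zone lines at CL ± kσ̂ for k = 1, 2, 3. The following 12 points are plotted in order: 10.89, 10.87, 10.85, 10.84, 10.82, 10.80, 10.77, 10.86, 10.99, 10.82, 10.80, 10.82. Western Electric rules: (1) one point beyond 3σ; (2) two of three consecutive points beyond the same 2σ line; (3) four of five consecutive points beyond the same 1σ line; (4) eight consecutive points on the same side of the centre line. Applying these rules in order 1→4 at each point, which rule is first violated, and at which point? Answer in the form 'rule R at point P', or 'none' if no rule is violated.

Zone of each point (C = within 1σ̂, B = 1σ̂–2σ̂, A = 2σ̂–3σ̂, * = beyond 3σ̂; sign = side of CL): 1:+B, 2:+C, 3:+C, 4:+C, 5:-C, 6:-C, 7:-B, 8:+C, 9:+*, 10:-C, 11:-C, 12:-C
Rule 1 (one point beyond the 3σ limits) is satisfied at point 9.

rule 1 at point 9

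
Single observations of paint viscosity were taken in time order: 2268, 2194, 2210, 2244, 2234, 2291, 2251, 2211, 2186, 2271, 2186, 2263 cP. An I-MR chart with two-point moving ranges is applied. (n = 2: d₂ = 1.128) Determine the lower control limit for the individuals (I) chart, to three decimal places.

X̄ = (2268 + 2194 + 2210 + 2244 + 2234 + 2291 + 2251 + 2211 + 2186 + 2271 + 2186 + 2263) / 12 = 2234.0833
Moving ranges: 74, 16, 34, 10, 57, 40, 40, 25, 85, 85, 77; M̄R̄ = 543.0000 / 11 = 49.3636
LCL = X̄ − 3·M̄R̄/d₂ = 2234.0833 − 3 × 49.3636 / 1.128 = 2102.7971

2102.797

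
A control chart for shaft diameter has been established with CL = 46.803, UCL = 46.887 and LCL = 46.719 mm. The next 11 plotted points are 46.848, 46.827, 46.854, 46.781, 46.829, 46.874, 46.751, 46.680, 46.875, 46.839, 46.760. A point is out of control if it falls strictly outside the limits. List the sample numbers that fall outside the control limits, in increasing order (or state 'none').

8

Compare each point to [46.719, 46.887]: sample 8 = 46.680 < LCL.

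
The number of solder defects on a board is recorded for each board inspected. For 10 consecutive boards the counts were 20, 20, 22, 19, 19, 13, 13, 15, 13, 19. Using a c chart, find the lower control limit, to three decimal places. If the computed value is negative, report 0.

4.822

c̄ = (20 + 20 + 22 + 19 + 19 + 13 + 13 + 15 + 13 + 19) / 10 = 173 / 10 = 17.3000
LCL = c̄ − 3√c̄ = 17.3000 − 3 × 4.1593 = 4.8220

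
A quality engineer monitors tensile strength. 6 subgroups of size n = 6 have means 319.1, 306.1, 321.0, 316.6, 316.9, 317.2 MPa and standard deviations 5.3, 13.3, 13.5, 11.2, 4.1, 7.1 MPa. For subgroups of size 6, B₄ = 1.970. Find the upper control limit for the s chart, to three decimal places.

17.894

s̄ = (5.3 + 13.3 + 13.5 + 11.2 + 4.1 + 7.1) / 6 = 9.0833
UCL_s = B₄·s̄ = 1.970 × 9.0833 = 17.8942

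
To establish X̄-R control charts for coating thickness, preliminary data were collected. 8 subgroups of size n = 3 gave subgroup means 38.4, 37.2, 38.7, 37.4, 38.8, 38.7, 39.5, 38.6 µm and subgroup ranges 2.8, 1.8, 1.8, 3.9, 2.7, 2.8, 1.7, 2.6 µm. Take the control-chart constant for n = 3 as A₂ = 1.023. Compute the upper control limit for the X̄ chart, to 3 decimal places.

X̄̄ = (38.4 + 37.2 + 38.7 + 37.4 + 38.8 + 38.7 + 39.5 + 38.6) / 8 = 307.3000 / 8 = 38.4125
R̄ = (2.8 + 1.8 + 1.8 + 3.9 + 2.7 + 2.8 + 1.7 + 2.6) / 8 = 20.1000 / 8 = 2.5125
UCL = X̄̄ + A₂·R̄ = 38.4125 + 1.023 × 2.5125 = 40.9828

40.983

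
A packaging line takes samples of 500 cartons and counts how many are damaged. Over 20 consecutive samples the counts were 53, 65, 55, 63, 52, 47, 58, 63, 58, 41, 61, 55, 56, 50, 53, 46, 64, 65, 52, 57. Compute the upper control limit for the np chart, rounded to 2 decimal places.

p̄ = Σdᵢ / (k·n) = 1114 / (20 × 500) = 0.11140
UCL = np̄ + 3·√(np̄(1−p̄)) = 55.7000 + 3 × √(55.7000×0.88860) = 55.7000 + 3 × 7.0353 = 76.8058

76.81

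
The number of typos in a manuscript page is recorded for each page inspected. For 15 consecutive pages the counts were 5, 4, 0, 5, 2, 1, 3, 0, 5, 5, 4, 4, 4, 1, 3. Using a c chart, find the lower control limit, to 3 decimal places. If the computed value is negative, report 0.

c̄ = (5 + 4 + 0 + 5 + 2 + 1 + 3 + 0 + 5 + 5 + 4 + 4 + 4 + 1 + 3) / 15 = 46 / 15 = 3.0667
LCL = c̄ − 3√c̄ = 3.0667 − 3 × 1.7512 = -2.1869 → 0 (cannot be negative)

0.000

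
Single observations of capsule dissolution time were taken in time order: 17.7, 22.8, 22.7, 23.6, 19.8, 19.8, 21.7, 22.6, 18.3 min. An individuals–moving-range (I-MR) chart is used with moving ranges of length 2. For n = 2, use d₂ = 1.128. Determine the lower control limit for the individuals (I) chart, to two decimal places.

X̄ = (17.7 + 22.8 + 22.7 + 23.6 + 19.8 + 19.8 + 21.7 + 22.6 + 18.3) / 9 = 21.0000
Moving ranges: 5.1, 0.1, 0.9, 3.8, 0.0, 1.9, 0.9, 4.3; M̄R̄ = 17.0000 / 8 = 2.1250
LCL = X̄ − 3·M̄R̄/d₂ = 21.0000 − 3 × 2.1250 / 1.128 = 15.3484

15.35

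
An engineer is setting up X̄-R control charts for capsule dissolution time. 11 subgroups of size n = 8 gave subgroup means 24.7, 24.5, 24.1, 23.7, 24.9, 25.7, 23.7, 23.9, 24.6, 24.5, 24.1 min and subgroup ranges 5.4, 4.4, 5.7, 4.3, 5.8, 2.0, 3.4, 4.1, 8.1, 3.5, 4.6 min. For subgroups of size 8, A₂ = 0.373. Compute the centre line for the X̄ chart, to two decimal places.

24.40

X̄̄ = (24.7 + 24.5 + 24.1 + 23.7 + 24.9 + 25.7 + 23.7 + 23.9 + 24.6 + 24.5 + 24.1) / 11 = 268.4000 / 11 = 24.4000
CL = X̄̄ = 24.4000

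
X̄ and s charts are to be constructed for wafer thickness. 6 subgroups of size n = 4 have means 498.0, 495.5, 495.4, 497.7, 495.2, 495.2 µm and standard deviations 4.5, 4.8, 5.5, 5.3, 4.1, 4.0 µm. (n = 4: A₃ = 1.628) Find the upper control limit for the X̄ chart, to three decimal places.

X̄̄ = (498.0 + 495.5 + 495.4 + 497.7 + 495.2 + 495.2) / 6 = 496.1667
s̄ = (4.5 + 4.8 + 5.5 + 5.3 + 4.1 + 4.0) / 6 = 4.7000
UCL = X̄̄ + A₃·s̄ = 496.1667 + 1.628 × 4.7000 = 503.8183

503.818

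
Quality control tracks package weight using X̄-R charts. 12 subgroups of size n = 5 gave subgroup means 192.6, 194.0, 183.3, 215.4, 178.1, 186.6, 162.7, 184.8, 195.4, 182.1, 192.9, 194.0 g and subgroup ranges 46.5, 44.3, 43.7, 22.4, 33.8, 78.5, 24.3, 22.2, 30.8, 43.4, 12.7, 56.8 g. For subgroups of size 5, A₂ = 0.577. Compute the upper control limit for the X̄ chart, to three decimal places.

X̄̄ = (192.6 + 194.0 + 183.3 + 215.4 + 178.1 + 186.6 + 162.7 + 184.8 + 195.4 + 182.1 + 192.9 + 194.0) / 12 = 2261.9000 / 12 = 188.4917
R̄ = (46.5 + 44.3 + 43.7 + 22.4 + 33.8 + 78.5 + 24.3 + 22.2 + 30.8 + 43.4 + 12.7 + 56.8) / 12 = 459.4000 / 12 = 38.2833
UCL = X̄̄ + A₂·R̄ = 188.4917 + 0.577 × 38.2833 = 210.5812

210.581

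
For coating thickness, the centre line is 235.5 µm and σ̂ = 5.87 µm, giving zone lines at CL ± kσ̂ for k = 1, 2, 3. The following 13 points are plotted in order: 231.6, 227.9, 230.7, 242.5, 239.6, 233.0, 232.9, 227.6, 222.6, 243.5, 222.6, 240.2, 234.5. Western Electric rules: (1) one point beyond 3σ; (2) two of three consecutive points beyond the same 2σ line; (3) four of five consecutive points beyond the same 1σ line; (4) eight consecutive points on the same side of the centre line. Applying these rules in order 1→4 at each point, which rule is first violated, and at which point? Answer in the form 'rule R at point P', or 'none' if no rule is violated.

rule 2 at point 11

Zone of each point (C = within 1σ̂, B = 1σ̂–2σ̂, A = 2σ̂–3σ̂, * = beyond 3σ̂; sign = side of CL): 1:-C, 2:-B, 3:-C, 4:+B, 5:+C, 6:-C, 7:-C, 8:-B, 9:-A, 10:+B, 11:-A, 12:+C, 13:-C
Rule 2 (two of three consecutive points beyond the same 2σ limit) is satisfied at point 11.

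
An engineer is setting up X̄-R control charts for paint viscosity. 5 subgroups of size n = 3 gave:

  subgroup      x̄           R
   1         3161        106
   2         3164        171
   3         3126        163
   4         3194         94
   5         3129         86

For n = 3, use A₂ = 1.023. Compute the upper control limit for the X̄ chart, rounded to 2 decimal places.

X̄̄ = (3161 + 3164 + 3126 + 3194 + 3129) / 5 = 15774.0000 / 5 = 3154.8000
R̄ = (106 + 171 + 163 + 94 + 86) / 5 = 620.0000 / 5 = 124.0000
UCL = X̄̄ + A₂·R̄ = 3154.8000 + 1.023 × 124.0000 = 3281.6520

3281.65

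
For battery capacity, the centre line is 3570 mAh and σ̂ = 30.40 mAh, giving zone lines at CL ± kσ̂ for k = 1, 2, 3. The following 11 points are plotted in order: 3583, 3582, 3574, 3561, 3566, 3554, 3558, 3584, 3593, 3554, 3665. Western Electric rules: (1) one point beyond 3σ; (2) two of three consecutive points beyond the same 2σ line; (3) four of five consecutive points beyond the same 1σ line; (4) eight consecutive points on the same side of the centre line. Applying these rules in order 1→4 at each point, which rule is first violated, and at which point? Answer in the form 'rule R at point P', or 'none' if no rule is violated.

Zone of each point (C = within 1σ̂, B = 1σ̂–2σ̂, A = 2σ̂–3σ̂, * = beyond 3σ̂; sign = side of CL): 1:+C, 2:+C, 3:+C, 4:-C, 5:-C, 6:-C, 7:-C, 8:+C, 9:+C, 10:-C, 11:+*
Rule 1 (one point beyond the 3σ limits) is satisfied at point 11.

rule 1 at point 11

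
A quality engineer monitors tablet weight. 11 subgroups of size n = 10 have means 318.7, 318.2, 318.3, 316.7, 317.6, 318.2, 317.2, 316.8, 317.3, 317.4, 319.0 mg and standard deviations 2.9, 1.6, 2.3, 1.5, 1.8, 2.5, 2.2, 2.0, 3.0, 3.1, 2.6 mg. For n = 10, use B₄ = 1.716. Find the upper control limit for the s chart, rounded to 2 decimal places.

s̄ = (2.9 + 1.6 + 2.3 + 1.5 + 1.8 + 2.5 + 2.2 + 2.0 + 3.0 + 3.1 + 2.6) / 11 = 2.3182
UCL_s = B₄·s̄ = 1.716 × 2.3182 = 3.9780

3.98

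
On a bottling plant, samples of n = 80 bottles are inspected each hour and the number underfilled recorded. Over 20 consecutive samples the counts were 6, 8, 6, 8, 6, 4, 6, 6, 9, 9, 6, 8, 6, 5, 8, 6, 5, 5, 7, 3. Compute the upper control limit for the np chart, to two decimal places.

13.60

p̄ = Σdᵢ / (k·n) = 127 / (20 × 80) = 0.07938
UCL = np̄ + 3·√(np̄(1−p̄)) = 6.3500 + 3 × √(6.3500×0.92063) = 6.3500 + 3 × 2.4178 = 13.6035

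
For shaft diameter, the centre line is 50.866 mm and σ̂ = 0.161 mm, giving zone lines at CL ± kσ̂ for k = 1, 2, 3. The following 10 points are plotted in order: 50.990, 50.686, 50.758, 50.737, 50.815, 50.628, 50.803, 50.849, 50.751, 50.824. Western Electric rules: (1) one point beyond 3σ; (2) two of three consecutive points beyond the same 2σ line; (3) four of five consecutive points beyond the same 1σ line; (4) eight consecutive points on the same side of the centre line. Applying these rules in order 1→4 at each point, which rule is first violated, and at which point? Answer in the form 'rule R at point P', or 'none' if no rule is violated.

rule 4 at point 9

Zone of each point (C = within 1σ̂, B = 1σ̂–2σ̂, A = 2σ̂–3σ̂, * = beyond 3σ̂; sign = side of CL): 1:+C, 2:-B, 3:-C, 4:-C, 5:-C, 6:-B, 7:-C, 8:-C, 9:-C, 10:-C
Rule 4 (eight consecutive points on the same side of the centre line) is satisfied at point 9.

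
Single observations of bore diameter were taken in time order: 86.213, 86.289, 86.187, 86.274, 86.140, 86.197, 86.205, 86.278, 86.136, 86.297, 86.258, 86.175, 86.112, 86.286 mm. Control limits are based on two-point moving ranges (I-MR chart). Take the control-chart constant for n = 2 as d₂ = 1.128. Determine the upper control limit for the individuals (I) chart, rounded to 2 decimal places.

X̄ = (86.213 + 86.289 + 86.187 + 86.274 + 86.140 + 86.197 + 86.205 + 86.278 + 86.136 + 86.297 + 86.258 + 86.175 + 86.112 + 86.286) / 14 = 86.2176
Moving ranges: 0.076, 0.102, 0.087, 0.134, 0.057, 0.008, 0.073, 0.142, 0.161, 0.039, 0.083, 0.063, 0.174; M̄R̄ = 1.1990 / 13 = 0.0922
UCL = X̄ + 3·M̄R̄/d₂ = 86.2176 + 3 × 0.0922 / 1.128 = 86.4629

86.46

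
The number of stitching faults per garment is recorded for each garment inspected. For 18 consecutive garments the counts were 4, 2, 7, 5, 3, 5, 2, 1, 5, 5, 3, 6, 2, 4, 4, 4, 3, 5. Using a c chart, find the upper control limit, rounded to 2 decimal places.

c̄ = (4 + 2 + 7 + 5 + 3 + 5 + 2 + 1 + 5 + 5 + 3 + 6 + 2 + 4 + 4 + 4 + 3 + 5) / 18 = 70 / 18 = 3.8889
UCL = c̄ + 3√c̄ = 3.8889 + 3 × √3.8889 = 3.8889 + 3 × 1.9720 = 9.8050

9.80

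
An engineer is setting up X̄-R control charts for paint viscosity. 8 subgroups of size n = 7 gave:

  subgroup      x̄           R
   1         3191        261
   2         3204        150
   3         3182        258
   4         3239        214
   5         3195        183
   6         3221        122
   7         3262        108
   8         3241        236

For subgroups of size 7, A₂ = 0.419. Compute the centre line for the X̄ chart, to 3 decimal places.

X̄̄ = (3191 + 3204 + 3182 + 3239 + 3195 + 3221 + 3262 + 3241) / 8 = 25735.0000 / 8 = 3216.8750
CL = X̄̄ = 3216.8750

3216.875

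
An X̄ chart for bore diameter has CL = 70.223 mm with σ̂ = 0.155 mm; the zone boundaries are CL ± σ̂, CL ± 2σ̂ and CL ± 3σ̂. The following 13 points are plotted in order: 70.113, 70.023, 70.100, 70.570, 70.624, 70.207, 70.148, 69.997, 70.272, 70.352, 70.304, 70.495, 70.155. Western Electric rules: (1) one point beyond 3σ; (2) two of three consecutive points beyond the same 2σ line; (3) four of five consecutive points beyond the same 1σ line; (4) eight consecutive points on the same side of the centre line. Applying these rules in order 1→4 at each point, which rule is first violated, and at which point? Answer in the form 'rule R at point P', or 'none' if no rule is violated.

rule 2 at point 5

Zone of each point (C = within 1σ̂, B = 1σ̂–2σ̂, A = 2σ̂–3σ̂, * = beyond 3σ̂; sign = side of CL): 1:-C, 2:-B, 3:-C, 4:+A, 5:+A, 6:-C, 7:-C, 8:-B, 9:+C, 10:+C, 11:+C, 12:+B, 13:-C
Rule 2 (two of three consecutive points beyond the same 2σ limit) is satisfied at point 5.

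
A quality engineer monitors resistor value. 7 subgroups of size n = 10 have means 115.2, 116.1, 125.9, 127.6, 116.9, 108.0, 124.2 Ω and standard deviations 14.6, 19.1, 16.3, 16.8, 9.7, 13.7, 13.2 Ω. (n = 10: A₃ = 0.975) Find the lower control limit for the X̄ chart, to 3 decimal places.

X̄̄ = (115.2 + 116.1 + 125.9 + 127.6 + 116.9 + 108.0 + 124.2) / 7 = 119.1286
s̄ = (14.6 + 19.1 + 16.3 + 16.8 + 9.7 + 13.7 + 13.2) / 7 = 14.7714
LCL = X̄̄ − A₃·s̄ = 119.1286 − 0.975 × 14.7714 = 104.7264

104.726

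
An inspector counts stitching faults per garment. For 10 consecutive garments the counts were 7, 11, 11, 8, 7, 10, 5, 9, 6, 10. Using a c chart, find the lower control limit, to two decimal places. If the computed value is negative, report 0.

0.00

c̄ = (7 + 11 + 11 + 8 + 7 + 10 + 5 + 9 + 6 + 10) / 10 = 84 / 10 = 8.4000
LCL = c̄ − 3√c̄ = 8.4000 − 3 × 2.8983 = -0.2948 → 0 (cannot be negative)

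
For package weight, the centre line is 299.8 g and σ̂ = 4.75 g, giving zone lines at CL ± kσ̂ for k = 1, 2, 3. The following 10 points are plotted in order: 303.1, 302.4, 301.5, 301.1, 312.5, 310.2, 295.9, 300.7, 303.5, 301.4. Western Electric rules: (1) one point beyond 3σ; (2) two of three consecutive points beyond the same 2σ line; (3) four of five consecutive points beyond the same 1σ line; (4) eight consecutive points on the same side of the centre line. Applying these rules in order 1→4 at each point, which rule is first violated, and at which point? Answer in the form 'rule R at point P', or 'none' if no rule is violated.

rule 2 at point 6

Zone of each point (C = within 1σ̂, B = 1σ̂–2σ̂, A = 2σ̂–3σ̂, * = beyond 3σ̂; sign = side of CL): 1:+C, 2:+C, 3:+C, 4:+C, 5:+A, 6:+A, 7:-C, 8:+C, 9:+C, 10:+C
Rule 2 (two of three consecutive points beyond the same 2σ limit) is satisfied at point 6.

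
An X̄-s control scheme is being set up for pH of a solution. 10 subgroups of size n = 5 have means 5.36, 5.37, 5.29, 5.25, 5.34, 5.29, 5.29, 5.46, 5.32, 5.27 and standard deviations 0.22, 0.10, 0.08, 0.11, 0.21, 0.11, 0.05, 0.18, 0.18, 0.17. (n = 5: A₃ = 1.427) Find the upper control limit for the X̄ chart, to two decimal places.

5.53

X̄̄ = (5.36 + 5.37 + 5.29 + 5.25 + 5.34 + 5.29 + 5.29 + 5.46 + 5.32 + 5.27) / 10 = 5.3240
s̄ = (0.22 + 0.10 + 0.08 + 0.11 + 0.21 + 0.11 + 0.05 + 0.18 + 0.18 + 0.17) / 10 = 0.1410
UCL = X̄̄ + A₃·s̄ = 5.3240 + 1.427 × 0.1410 = 5.5252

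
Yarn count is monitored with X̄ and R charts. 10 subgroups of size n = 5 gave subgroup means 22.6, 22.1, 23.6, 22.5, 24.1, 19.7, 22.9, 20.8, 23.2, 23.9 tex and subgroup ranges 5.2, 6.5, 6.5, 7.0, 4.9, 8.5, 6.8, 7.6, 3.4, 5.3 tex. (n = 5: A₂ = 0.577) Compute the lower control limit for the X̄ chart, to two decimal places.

X̄̄ = (22.6 + 22.1 + 23.6 + 22.5 + 24.1 + 19.7 + 22.9 + 20.8 + 23.2 + 23.9) / 10 = 225.4000 / 10 = 22.5400
R̄ = (5.2 + 6.5 + 6.5 + 7.0 + 4.9 + 8.5 + 6.8 + 7.6 + 3.4 + 5.3) / 10 = 61.7000 / 10 = 6.1700
LCL = X̄̄ − A₂·R̄ = 22.5400 − 0.577 × 6.1700 = 18.9799

18.98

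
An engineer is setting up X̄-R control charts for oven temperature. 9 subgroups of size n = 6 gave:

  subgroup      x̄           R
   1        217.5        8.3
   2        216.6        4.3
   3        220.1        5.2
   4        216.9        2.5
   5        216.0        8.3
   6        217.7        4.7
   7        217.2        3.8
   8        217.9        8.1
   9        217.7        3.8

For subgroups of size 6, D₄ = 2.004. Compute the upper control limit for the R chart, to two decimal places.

10.91

R̄ = (8.3 + 4.3 + 5.2 + 2.5 + 8.3 + 4.7 + 3.8 + 8.1 + 3.8) / 9 = 49.0000 / 9 = 5.4444
UCL_R = D₄·R̄ = 2.004 × 5.4444 = 10.9107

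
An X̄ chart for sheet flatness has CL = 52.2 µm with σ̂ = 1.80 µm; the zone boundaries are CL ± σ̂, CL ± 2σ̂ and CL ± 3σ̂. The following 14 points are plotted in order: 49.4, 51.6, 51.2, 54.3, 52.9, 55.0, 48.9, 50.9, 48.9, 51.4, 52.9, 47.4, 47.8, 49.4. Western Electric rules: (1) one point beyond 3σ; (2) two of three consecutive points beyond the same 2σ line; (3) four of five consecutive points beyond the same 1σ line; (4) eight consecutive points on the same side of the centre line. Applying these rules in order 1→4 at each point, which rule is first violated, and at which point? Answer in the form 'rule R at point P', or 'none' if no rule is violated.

rule 2 at point 13

Zone of each point (C = within 1σ̂, B = 1σ̂–2σ̂, A = 2σ̂–3σ̂, * = beyond 3σ̂; sign = side of CL): 1:-B, 2:-C, 3:-C, 4:+B, 5:+C, 6:+B, 7:-B, 8:-C, 9:-B, 10:-C, 11:+C, 12:-A, 13:-A, 14:-B
Rule 2 (two of three consecutive points beyond the same 2σ limit) is satisfied at point 13.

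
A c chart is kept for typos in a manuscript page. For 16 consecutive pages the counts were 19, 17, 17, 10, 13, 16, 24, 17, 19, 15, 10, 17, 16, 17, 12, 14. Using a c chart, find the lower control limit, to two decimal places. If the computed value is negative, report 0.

3.88

c̄ = (19 + 17 + 17 + 10 + 13 + 16 + 24 + 17 + 19 + 15 + 10 + 17 + 16 + 17 + 12 + 14) / 16 = 253 / 16 = 15.8125
LCL = c̄ − 3√c̄ = 15.8125 − 3 × 3.9765 = 3.8830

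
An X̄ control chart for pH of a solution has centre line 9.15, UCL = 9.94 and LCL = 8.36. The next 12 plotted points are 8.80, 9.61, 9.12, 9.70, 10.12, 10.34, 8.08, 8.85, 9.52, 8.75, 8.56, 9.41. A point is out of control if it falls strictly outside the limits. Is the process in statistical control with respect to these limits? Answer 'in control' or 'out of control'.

out of control

Compare each point to [8.36, 9.94]: sample 5 = 10.12 > UCL; sample 6 = 10.34 > UCL; sample 7 = 8.08 < LCL.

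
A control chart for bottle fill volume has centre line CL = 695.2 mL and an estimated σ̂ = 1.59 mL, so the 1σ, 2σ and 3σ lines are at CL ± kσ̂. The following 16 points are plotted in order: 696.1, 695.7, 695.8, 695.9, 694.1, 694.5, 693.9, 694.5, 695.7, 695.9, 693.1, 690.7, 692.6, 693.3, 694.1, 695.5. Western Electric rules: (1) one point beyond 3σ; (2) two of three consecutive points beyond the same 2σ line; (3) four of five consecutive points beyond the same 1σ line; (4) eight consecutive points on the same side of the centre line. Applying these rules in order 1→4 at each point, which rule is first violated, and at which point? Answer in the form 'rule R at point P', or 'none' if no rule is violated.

Zone of each point (C = within 1σ̂, B = 1σ̂–2σ̂, A = 2σ̂–3σ̂, * = beyond 3σ̂; sign = side of CL): 1:+C, 2:+C, 3:+C, 4:+C, 5:-C, 6:-C, 7:-C, 8:-C, 9:+C, 10:+C, 11:-B, 12:-A, 13:-B, 14:-B, 15:-C, 16:+C
Rule 3 (four of five consecutive points beyond the same 1σ limit) is satisfied at point 14.

rule 3 at point 14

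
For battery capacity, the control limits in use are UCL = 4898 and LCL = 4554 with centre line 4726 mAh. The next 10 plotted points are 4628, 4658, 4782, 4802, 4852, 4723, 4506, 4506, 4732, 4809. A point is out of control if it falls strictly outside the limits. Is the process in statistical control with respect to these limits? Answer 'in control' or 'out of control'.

out of control

Compare each point to [4554, 4898]: sample 7 = 4506 < LCL; sample 8 = 4506 < LCL.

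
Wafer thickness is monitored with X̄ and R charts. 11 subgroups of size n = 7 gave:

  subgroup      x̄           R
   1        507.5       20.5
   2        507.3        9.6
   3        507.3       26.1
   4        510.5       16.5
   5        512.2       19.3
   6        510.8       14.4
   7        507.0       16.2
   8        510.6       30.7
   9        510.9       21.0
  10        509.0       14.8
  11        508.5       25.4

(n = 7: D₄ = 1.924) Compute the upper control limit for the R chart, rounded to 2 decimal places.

37.52

R̄ = (20.5 + 9.6 + 26.1 + 16.5 + 19.3 + 14.4 + 16.2 + 30.7 + 21.0 + 14.8 + 25.4) / 11 = 214.5000 / 11 = 19.5000
UCL_R = D₄·R̄ = 1.924 × 19.5000 = 37.5180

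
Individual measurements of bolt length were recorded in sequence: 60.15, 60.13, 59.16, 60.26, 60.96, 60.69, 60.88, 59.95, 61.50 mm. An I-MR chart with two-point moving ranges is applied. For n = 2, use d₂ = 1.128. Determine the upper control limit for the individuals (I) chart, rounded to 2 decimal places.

62.31

X̄ = (60.15 + 60.13 + 59.16 + 60.26 + 60.96 + 60.69 + 60.88 + 59.95 + 61.50) / 9 = 60.4089
Moving ranges: 0.02, 0.97, 1.10, 0.70, 0.27, 0.19, 0.93, 1.55; M̄R̄ = 5.7300 / 8 = 0.7163
UCL = X̄ + 3·M̄R̄/d₂ = 60.4089 + 3 × 0.7163 / 1.128 = 62.3138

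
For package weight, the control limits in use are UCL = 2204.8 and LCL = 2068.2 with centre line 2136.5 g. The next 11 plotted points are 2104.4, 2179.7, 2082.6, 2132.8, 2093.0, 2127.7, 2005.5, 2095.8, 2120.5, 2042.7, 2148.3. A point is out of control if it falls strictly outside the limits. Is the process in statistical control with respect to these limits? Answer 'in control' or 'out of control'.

out of control

Compare each point to [2068.2, 2204.8]: sample 7 = 2005.5 < LCL; sample 10 = 2042.7 < LCL.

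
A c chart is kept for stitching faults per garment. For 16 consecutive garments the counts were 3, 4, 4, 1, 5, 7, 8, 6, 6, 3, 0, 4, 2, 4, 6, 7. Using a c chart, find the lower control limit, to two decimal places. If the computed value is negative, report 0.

0.00

c̄ = (3 + 4 + 4 + 1 + 5 + 7 + 8 + 6 + 6 + 3 + 0 + 4 + 2 + 4 + 6 + 7) / 16 = 70 / 16 = 4.3750
LCL = c̄ − 3√c̄ = 4.3750 − 3 × 2.0917 = -1.9000 → 0 (cannot be negative)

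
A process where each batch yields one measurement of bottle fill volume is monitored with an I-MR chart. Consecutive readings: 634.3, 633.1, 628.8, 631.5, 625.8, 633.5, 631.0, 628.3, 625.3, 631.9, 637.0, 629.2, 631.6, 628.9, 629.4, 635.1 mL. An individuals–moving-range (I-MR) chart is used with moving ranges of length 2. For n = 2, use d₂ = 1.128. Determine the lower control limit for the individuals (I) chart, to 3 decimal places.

620.174

X̄ = (634.3 + 633.1 + 628.8 + 631.5 + 625.8 + 633.5 + 631.0 + 628.3 + 625.3 + 631.9 + 637.0 + 629.2 + 631.6 + 628.9 + 629.4 + 635.1) / 16 = 630.9188
Moving ranges: 1.2, 4.3, 2.7, 5.7, 7.7, 2.5, 2.7, 3.0, 6.6, 5.1, 7.8, 2.4, 2.7, 0.5, 5.7; M̄R̄ = 60.6000 / 15 = 4.0400
LCL = X̄ − 3·M̄R̄/d₂ = 630.9188 − 3 × 4.0400 / 1.128 = 620.1741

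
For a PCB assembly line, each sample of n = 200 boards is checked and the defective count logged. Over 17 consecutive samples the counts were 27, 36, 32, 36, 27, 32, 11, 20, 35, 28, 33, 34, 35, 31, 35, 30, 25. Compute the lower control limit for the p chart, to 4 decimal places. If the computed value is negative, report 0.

p̄ = Σdᵢ / (k·n) = 507 / (17 × 200) = 0.14912
LCL = p̄ − 3·√(p̄(1−p̄)/n) = 0.14912 − 3 × 0.02519 = 0.07356

0.0736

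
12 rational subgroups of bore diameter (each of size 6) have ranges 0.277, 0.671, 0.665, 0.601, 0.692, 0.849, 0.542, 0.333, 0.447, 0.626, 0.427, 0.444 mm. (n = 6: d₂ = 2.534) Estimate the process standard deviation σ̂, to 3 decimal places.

R̄ = (0.277 + 0.671 + 0.665 + 0.601 + 0.692 + 0.849 + 0.542 + 0.333 + 0.447 + 0.626 + 0.427 + 0.444) / 12 = 0.5478
σ̂ = R̄ / d₂ = 0.5478 / 2.534 = 0.2162

0.216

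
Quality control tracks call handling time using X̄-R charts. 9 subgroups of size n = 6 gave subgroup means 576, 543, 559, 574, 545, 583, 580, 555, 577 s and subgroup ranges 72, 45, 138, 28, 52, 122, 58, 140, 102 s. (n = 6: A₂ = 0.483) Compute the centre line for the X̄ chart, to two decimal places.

565.78

X̄̄ = (576 + 543 + 559 + 574 + 545 + 583 + 580 + 555 + 577) / 9 = 5092.0000 / 9 = 565.7778
CL = X̄̄ = 565.7778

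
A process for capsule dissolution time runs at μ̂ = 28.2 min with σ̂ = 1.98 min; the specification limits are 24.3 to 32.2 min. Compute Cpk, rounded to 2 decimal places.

Cpu = (USL − μ̂) / (3σ̂) = (32.2 − 28.2) / (3 × 1.98) = 0.6734; Cpl = (μ̂ − LSL) / (3σ̂) = (28.2 − 24.3) / (3 × 1.98) = 0.6566; Cpk = min(Cpu, Cpl) = 0.6566

0.66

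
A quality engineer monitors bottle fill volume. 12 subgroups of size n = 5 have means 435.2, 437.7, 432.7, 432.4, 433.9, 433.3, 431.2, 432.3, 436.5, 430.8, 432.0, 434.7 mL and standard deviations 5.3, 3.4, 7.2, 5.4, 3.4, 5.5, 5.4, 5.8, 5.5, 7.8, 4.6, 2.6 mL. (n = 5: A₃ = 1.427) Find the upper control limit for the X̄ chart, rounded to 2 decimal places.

X̄̄ = (435.2 + 437.7 + 432.7 + 432.4 + 433.9 + 433.3 + 431.2 + 432.3 + 436.5 + 430.8 + 432.0 + 434.7) / 12 = 433.5583
s̄ = (5.3 + 3.4 + 7.2 + 5.4 + 3.4 + 5.5 + 5.4 + 5.8 + 5.5 + 7.8 + 4.6 + 2.6) / 12 = 5.1583
UCL = X̄̄ + A₃·s̄ = 433.5583 + 1.427 × 5.1583 = 440.9193

440.92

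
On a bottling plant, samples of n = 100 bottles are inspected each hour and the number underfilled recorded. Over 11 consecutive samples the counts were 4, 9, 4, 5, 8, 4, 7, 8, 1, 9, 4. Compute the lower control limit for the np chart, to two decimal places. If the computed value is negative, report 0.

0.00

p̄ = Σdᵢ / (k·n) = 63 / (11 × 100) = 0.05727
LCL = np̄ − 3·√(np̄(1−p̄)) = 5.7273 − 3 × 2.3236 = -1.2436 → 0 (negative, so LCL = 0)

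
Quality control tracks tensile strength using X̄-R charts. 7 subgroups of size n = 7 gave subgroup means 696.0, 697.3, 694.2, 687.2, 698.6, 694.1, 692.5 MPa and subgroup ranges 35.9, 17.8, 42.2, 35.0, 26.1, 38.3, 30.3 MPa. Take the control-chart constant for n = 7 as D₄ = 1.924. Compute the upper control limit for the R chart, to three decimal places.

62.008

R̄ = (35.9 + 17.8 + 42.2 + 35.0 + 26.1 + 38.3 + 30.3) / 7 = 225.6000 / 7 = 32.2286
UCL_R = D₄·R̄ = 1.924 × 32.2286 = 62.0078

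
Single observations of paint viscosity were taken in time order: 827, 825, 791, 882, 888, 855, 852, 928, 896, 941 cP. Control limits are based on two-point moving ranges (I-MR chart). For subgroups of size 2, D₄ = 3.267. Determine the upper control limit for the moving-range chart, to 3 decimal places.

116.886

Moving ranges: 2, 34, 91, 6, 33, 3, 76, 32, 45; M̄R̄ = 322.0000 / 9 = 35.7778
UCL_MR = D₄·M̄R̄ = 3.267 × 35.7778 = 116.8860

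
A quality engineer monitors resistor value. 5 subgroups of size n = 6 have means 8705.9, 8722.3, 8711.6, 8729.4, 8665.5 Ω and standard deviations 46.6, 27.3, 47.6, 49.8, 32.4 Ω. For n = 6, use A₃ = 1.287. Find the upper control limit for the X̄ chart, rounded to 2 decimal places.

X̄̄ = (8705.9 + 8722.3 + 8711.6 + 8729.4 + 8665.5) / 5 = 8706.9400
s̄ = (46.6 + 27.3 + 47.6 + 49.8 + 32.4) / 5 = 40.7400
UCL = X̄̄ + A₃·s̄ = 8706.9400 + 1.287 × 40.7400 = 8759.3724

8759.37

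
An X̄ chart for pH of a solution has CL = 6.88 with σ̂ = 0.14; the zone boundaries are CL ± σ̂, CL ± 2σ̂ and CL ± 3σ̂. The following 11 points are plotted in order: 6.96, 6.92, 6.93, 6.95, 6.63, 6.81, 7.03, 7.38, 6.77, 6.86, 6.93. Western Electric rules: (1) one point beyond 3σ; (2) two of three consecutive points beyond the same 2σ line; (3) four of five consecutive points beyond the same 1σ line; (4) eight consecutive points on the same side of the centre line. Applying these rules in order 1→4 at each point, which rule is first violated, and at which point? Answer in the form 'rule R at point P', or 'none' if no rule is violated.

rule 1 at point 8

Zone of each point (C = within 1σ̂, B = 1σ̂–2σ̂, A = 2σ̂–3σ̂, * = beyond 3σ̂; sign = side of CL): 1:+C, 2:+C, 3:+C, 4:+C, 5:-B, 6:-C, 7:+B, 8:+*, 9:-C, 10:-C, 11:+C
Rule 1 (one point beyond the 3σ limits) is satisfied at point 8.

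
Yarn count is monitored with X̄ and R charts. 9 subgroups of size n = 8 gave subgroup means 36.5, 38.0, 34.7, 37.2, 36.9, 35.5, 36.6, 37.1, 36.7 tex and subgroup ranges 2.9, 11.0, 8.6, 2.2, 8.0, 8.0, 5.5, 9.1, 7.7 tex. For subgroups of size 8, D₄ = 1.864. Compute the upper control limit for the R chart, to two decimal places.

R̄ = (2.9 + 11.0 + 8.6 + 2.2 + 8.0 + 8.0 + 5.5 + 9.1 + 7.7) / 9 = 63.0000 / 9 = 7.0000
UCL_R = D₄·R̄ = 1.864 × 7.0000 = 13.0480

13.05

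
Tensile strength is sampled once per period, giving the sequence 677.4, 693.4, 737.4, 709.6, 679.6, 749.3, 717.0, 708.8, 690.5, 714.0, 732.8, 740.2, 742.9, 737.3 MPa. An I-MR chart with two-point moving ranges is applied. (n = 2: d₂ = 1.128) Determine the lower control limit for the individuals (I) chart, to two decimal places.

654.19

X̄ = (677.4 + 693.4 + 737.4 + 709.6 + 679.6 + 749.3 + 717.0 + 708.8 + 690.5 + 714.0 + 732.8 + 740.2 + 742.9 + 737.3) / 14 = 716.4429
Moving ranges: 16.0, 44.0, 27.8, 30.0, 69.7, 32.3, 8.2, 18.3, 23.5, 18.8, 7.4, 2.7, 5.6; M̄R̄ = 304.3000 / 13 = 23.4077
LCL = X̄ − 3·M̄R̄/d₂ = 716.4429 − 3 × 23.4077 / 1.128 = 654.1884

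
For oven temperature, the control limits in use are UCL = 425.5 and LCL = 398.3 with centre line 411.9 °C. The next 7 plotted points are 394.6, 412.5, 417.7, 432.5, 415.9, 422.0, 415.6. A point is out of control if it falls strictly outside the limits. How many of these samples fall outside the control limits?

2

Compare each point to [398.3, 425.5]: sample 1 = 394.6 < LCL; sample 4 = 432.5 > UCL.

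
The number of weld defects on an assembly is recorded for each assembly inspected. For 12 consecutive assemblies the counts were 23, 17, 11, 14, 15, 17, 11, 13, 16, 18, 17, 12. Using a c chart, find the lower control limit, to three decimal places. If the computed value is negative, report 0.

c̄ = (23 + 17 + 11 + 14 + 15 + 17 + 11 + 13 + 16 + 18 + 17 + 12) / 12 = 184 / 12 = 15.3333
LCL = c̄ − 3√c̄ = 15.3333 − 3 × 3.9158 = 3.5860

3.586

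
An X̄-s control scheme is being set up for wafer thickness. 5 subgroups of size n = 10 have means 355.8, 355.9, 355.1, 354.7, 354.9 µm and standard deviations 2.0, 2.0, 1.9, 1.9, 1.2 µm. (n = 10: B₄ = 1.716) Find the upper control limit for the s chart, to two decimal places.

s̄ = (2.0 + 2.0 + 1.9 + 1.9 + 1.2) / 5 = 1.8000
UCL_s = B₄·s̄ = 1.716 × 1.8000 = 3.0888

3.09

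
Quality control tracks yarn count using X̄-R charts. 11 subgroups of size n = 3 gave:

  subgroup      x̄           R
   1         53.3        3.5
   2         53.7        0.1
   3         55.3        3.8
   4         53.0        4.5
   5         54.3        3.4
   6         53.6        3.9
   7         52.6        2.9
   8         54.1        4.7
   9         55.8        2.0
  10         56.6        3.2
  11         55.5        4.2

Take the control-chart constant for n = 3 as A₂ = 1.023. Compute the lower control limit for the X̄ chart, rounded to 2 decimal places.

50.98

X̄̄ = (53.3 + 53.7 + 55.3 + 53.0 + 54.3 + 53.6 + 52.6 + 54.1 + 55.8 + 56.6 + 55.5) / 11 = 597.8000 / 11 = 54.3455
R̄ = (3.5 + 0.1 + 3.8 + 4.5 + 3.4 + 3.9 + 2.9 + 4.7 + 2.0 + 3.2 + 4.2) / 11 = 36.2000 / 11 = 3.2909
LCL = X̄̄ − A₂·R̄ = 54.3455 − 1.023 × 3.2909 = 50.9789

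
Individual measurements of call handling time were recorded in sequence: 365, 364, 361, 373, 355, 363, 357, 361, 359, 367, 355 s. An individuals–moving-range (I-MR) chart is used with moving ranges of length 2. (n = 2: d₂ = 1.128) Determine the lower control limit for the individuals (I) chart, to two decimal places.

342.14

X̄ = (365 + 364 + 361 + 373 + 355 + 363 + 357 + 361 + 359 + 367 + 355) / 11 = 361.8182
Moving ranges: 1, 3, 12, 18, 8, 6, 4, 2, 8, 12; M̄R̄ = 74.0000 / 10 = 7.4000
LCL = X̄ − 3·M̄R̄/d₂ = 361.8182 − 3 × 7.4000 / 1.128 = 342.1373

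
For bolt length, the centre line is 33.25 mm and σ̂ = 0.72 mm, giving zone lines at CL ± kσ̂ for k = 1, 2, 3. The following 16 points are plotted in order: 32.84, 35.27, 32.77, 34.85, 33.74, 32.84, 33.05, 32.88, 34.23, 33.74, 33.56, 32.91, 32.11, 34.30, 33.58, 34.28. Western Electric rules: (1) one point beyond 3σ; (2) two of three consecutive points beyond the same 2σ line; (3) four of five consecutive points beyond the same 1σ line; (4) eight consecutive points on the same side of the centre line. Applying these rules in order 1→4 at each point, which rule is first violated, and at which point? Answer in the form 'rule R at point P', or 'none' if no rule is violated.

rule 2 at point 4

Zone of each point (C = within 1σ̂, B = 1σ̂–2σ̂, A = 2σ̂–3σ̂, * = beyond 3σ̂; sign = side of CL): 1:-C, 2:+A, 3:-C, 4:+A, 5:+C, 6:-C, 7:-C, 8:-C, 9:+B, 10:+C, 11:+C, 12:-C, 13:-B, 14:+B, 15:+C, 16:+B
Rule 2 (two of three consecutive points beyond the same 2σ limit) is satisfied at point 4.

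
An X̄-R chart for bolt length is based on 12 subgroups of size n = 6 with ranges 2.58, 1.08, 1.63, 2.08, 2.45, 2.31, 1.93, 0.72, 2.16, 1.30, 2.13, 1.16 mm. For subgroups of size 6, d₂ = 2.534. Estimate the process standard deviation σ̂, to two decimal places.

R̄ = (2.58 + 1.08 + 1.63 + 2.08 + 2.45 + 2.31 + 1.93 + 0.72 + 2.16 + 1.30 + 2.13 + 1.16) / 12 = 1.7942
σ̂ = R̄ / d₂ = 1.7942 / 2.534 = 0.7080

0.71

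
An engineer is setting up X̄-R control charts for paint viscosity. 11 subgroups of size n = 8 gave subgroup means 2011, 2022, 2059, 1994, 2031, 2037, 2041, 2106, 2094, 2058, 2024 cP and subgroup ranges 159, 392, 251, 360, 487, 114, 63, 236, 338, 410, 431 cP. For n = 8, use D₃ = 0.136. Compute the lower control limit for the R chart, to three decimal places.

R̄ = (159 + 392 + 251 + 360 + 487 + 114 + 63 + 236 + 338 + 410 + 431) / 11 = 3241.0000 / 11 = 294.6364
LCL_R = D₃·R̄ = 0.136 × 294.6364 = 40.0705

40.071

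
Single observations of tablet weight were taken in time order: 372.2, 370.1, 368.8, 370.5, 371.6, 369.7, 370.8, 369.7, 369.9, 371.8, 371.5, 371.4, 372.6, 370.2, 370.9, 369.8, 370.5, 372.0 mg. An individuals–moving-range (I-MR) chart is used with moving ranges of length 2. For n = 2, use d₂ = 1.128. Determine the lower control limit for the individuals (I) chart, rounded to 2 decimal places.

X̄ = (372.2 + 370.1 + 368.8 + 370.5 + 371.6 + 369.7 + 370.8 + 369.7 + 369.9 + 371.8 + 371.5 + 371.4 + 372.6 + 370.2 + 370.9 + 369.8 + 370.5 + 372.0) / 18 = 370.7778
Moving ranges: 2.1, 1.3, 1.7, 1.1, 1.9, 1.1, 1.1, 0.2, 1.9, 0.3, 0.1, 1.2, 2.4, 0.7, 1.1, 0.7, 1.5; M̄R̄ = 20.4000 / 17 = 1.2000
LCL = X̄ − 3·M̄R̄/d₂ = 370.7778 − 3 × 1.2000 / 1.128 = 367.5863

367.59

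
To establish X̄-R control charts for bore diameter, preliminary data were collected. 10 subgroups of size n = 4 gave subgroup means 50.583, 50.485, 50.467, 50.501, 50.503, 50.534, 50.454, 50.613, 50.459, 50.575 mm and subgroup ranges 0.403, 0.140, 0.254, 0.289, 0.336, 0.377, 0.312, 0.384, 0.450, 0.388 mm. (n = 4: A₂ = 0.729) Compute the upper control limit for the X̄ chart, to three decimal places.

50.760

X̄̄ = (50.583 + 50.485 + 50.467 + 50.501 + 50.503 + 50.534 + 50.454 + 50.613 + 50.459 + 50.575) / 10 = 505.1740 / 10 = 50.5174
R̄ = (0.403 + 0.140 + 0.254 + 0.289 + 0.336 + 0.377 + 0.312 + 0.384 + 0.450 + 0.388) / 10 = 3.3330 / 10 = 0.3333
UCL = X̄̄ + A₂·R̄ = 50.5174 + 0.729 × 0.3333 = 50.7604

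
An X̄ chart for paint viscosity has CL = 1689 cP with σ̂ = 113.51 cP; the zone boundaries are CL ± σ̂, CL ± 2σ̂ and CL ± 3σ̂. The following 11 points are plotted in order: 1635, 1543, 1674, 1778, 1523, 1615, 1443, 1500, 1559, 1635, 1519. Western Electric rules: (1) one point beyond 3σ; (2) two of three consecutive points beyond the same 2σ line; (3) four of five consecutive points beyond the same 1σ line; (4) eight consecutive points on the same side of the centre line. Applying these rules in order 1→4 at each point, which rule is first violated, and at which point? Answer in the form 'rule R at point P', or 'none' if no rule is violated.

Zone of each point (C = within 1σ̂, B = 1σ̂–2σ̂, A = 2σ̂–3σ̂, * = beyond 3σ̂; sign = side of CL): 1:-C, 2:-B, 3:-C, 4:+C, 5:-B, 6:-C, 7:-A, 8:-B, 9:-B, 10:-C, 11:-B
Rule 3 (four of five consecutive points beyond the same 1σ limit) is satisfied at point 9.

rule 3 at point 9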